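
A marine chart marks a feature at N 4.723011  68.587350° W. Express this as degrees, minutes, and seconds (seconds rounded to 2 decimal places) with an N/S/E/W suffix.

4°43′22.84″ N, 68°35′14.46″ W

Latitude: 0.723011 × 60 = 43.38066′ → 43′, remainder × 60 = 22.8396″
λ: 0.587350° → 35.24100′; 0.24100 × 60 = 14.4600″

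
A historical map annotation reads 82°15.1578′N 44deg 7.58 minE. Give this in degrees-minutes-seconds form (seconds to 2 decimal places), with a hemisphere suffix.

82°15′9.47″ N, 44°07′34.80″ E

Lat: 15.15780′ → 15′ and 0.15780 × 60 = 9.4680″
Lon: 7.58000′ → 7′ and 0.58000 × 60 = 34.8000″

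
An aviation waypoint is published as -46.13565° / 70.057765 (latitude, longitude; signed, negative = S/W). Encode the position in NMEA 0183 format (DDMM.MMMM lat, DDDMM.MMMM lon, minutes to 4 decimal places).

4608.1390,S / 07003.4659,E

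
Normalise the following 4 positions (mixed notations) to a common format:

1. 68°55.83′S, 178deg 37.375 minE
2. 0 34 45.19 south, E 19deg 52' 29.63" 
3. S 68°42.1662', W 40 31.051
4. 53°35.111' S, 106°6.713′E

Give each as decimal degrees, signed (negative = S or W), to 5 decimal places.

1. -68.93050, 178.62292
2. -0.57922, 19.87490
3. -68.70277, -40.51752
4. -53.58518, 106.11188

Point 1:
  Lat: 55.83′ = 0.930500°; total 68.930500
  S → negative
  Longitude: 37.375′ = 0.622917°; total 178.622917
  E → positive
Point 2:
  φ: 34′ + 45.19″ = 34.75317′; 0 + 34.75317/60 = 0.579219
  S ⇒ negate
  Longitude: 52′ + 29.63″ = 52.49383′; 19 + 52.49383/60 = 19.874897
  E → positive
Point 3:
  φ: 68 + 42.1662/60 = 68.702770
  S ⇒ negate
  λ: 40 + 31.051/60 = 40.517517
  W → negative
Point 4:
  Lat: 35.111′ = 0.585183°; total 53.585183
  S → negative
  Longitude: 106 + 6.713/60 = 106.111883
  E → positive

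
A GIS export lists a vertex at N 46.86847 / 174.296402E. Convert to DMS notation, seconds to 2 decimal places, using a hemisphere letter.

Lat: whole degrees 46; 52.10820′ → 52′ and 6.4920″
λ: whole degrees 174; 17.78412′ → 17′ and 47.0472″

46°52′6.49″ N, 174°17′47.05″ E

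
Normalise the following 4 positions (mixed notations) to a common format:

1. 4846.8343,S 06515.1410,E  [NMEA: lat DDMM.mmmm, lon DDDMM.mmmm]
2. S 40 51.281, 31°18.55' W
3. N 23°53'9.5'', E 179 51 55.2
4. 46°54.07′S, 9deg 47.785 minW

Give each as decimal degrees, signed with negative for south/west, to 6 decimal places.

Point 1:
  φ: degrees = first 2 digits = 48, minutes = 46.8343; 48 + 46.8343/60 = 48.7805717
  S ⇒ negate
  Lon: split at 3 digits → 065° and 15.141′; 65 + 15.141/60 = 65.2523500
  E ⇒ keep positive
Point 2:
  Latitude: 51.281′ = 0.854683°; total 40.8546833
  S ⇒ negate
  λ: 18.55′ = 0.309167°; total 31.3091667
  hemisphere W, so the sign is −
Point 3:
  Latitude: 23 + 53/60 + 9.5/3600 = 23.8859722
  N → positive
  Longitude: 51′ + 55.2″ = 51.92000′; 179 + 51.92000/60 = 179.8653333
  E → positive
Point 4:
  φ: 54.07′ = 0.901167°; total 46.9011667
  S ⇒ negate
  Longitude: 47.785′ = 0.796417°; total 9.7964167
  W ⇒ negate

1. -48.780572, 65.252350
2. -40.854683, -31.309167
3. 23.885972, 179.865333
4. -46.901167, -9.796417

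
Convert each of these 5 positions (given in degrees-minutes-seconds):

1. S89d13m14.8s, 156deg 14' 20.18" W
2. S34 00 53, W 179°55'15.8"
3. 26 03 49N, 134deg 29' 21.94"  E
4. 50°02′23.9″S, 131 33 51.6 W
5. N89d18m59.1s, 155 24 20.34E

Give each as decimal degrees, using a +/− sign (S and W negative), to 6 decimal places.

1. -89.220778, -156.238939
2. -34.014722, -179.921056
3. 26.063611, 134.489428
4. -50.039972, -131.564333
5. 89.316417, 155.405650

Point 1:
  φ: 89 + 13/60 + 14.8/3600 = 89.2207778
  hemisphere S, so the sign is −
  λ: 156 + 14/60 + 20.18/3600 = 156.2389389
  W ⇒ negate
Point 2:
  φ: 0′ + 53″ = 0.88333′; 34 + 0.88333/60 = 34.0147222
  S → negative
  Longitude: 179 + 55/60 + 15.8/3600 = 179.9210556
  hemisphere W, so the sign is −
Point 3:
  Latitude: 26° + 3/60 + 49/3600 = 26 + 0.050000 + 0.013611 = 26.0636111
  N ⇒ keep positive
  Longitude: 29′ + 21.94″ = 29.36567′; 134 + 29.36567/60 = 134.4894278
  E → positive
Point 4:
  Latitude: 50 + 2/60 + 23.9/3600 = 50.0399722
  hemisphere S, so the sign is −
  λ: 131 + 33/60 + 51.6/3600 = 131.5643333
  W ⇒ negate
Point 5:
  Lat: 18′ + 59.1″ = 18.98500′; 89 + 18.98500/60 = 89.3164167
  N → positive
  Longitude: 155 + 24/60 + 20.34/3600 = 155.4056500
  E ⇒ keep positive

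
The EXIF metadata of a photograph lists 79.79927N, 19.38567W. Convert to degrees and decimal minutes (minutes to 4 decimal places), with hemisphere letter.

Latitude: 79° + 0.799270 × 60 = 79° 47.956200′
λ: 19° + 0.385670 × 60 = 19° 23.140200′

79° 47.9562′ N, 19° 23.1402′ W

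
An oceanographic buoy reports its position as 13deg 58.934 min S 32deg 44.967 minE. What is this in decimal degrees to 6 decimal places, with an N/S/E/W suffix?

13.982233° S, 32.749450° E

φ: 13 + 58.934/60 = 13.9822333
Longitude: 44.967′ = 0.749450°; total 32.7494500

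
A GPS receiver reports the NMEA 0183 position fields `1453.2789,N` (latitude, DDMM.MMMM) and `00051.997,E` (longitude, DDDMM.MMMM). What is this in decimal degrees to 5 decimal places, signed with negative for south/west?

14.88798, 0.86662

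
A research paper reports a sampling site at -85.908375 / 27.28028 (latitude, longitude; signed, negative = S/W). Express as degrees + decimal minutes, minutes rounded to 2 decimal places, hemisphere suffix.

Latitude is negative → S; |value| = 85.908375
Lat: 85° + 0.908375 × 60 = 85° 54.5025′
Longitude: fractional part 0.280280 → 16.8168 minutes

85° 54.50′ S, 27° 16.82′ E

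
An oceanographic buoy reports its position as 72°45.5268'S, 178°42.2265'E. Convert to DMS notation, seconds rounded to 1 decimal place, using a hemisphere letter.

φ: 45.52680′ → 45′ and 0.52680 × 60 = 31.608″
Lon: 42.22650′ → 42′ and 0.22650 × 60 = 13.590″

72°45′31.6″ S, 178°42′13.6″ E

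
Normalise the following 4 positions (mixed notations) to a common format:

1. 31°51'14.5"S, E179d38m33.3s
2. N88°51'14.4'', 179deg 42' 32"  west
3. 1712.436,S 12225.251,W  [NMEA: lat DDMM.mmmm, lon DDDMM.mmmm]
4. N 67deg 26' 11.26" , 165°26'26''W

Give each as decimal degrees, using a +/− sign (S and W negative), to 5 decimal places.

1. -31.85403, 179.64258
2. 88.85400, -179.70889
3. -17.20727, -122.42085
4. 67.43646, -165.44056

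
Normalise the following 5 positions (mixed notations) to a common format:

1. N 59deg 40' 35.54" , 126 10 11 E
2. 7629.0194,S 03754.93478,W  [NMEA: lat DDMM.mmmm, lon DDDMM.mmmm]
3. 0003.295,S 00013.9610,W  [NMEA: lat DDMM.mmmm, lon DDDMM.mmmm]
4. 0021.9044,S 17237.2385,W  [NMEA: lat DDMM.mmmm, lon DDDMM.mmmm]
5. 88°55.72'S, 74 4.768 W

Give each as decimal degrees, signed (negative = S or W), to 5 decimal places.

Point 1:
  Latitude: 59° + 40/60 + 35.54/3600 = 59 + 0.666667 + 0.009872 = 59.676539
  N → positive
  Lon: 126 + 10/60 + 11/3600 = 126.169722
  E ⇒ keep positive
Point 2:
  Latitude: degrees = first 2 digits = 76, minutes = 29.0194; 76 + 29.0194/60 = 76.483657
  S → negative
  λ: split at 3 digits → 037° and 54.93478′; 37 + 54.93478/60 = 37.915580
  W ⇒ negate
Point 3:
  φ: degrees = first 2 digits = 0, minutes = 3.295; 0 + 3.295/60 = 0.054917
  S ⇒ negate
  λ: split at 3 digits → 000° and 13.961′; 0 + 13.961/60 = 0.232683
  W → negative
Point 4:
  Latitude: split at 2 digits → 00° and 21.9044′; 0 + 21.9044/60 = 0.365073
  S ⇒ negate
  Longitude: degrees = first 3 digits = 172, minutes = 37.2385; 172 + 37.2385/60 = 172.620642
  hemisphere W, so the sign is −
Point 5:
  Latitude: 88 + 55.72/60 = 88.928667
  S ⇒ negate
  Longitude: 4.768′ = 0.079467°; total 74.079467
  hemisphere W, so the sign is −

1. 59.67654, 126.16972
2. -76.48366, -37.91558
3. -0.05492, -0.23268
4. -0.36507, -172.62064
5. -88.92867, -74.07947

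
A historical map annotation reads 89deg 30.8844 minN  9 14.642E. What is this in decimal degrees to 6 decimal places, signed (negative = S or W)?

φ: 30.8844′ = 0.514740°; total 89.5147400
N → positive
λ: 14.642′ = 0.244033°; total 9.2440333
E ⇒ keep positive

89.514740, 9.244033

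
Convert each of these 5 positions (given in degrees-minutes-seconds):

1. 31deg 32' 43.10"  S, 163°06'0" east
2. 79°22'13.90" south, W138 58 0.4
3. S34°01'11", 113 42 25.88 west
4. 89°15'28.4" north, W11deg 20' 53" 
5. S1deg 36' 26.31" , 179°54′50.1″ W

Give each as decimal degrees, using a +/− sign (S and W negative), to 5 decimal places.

1. -31.54531, 163.10000
2. -79.37053, -138.96678
3. -34.01972, -113.70719
4. 89.25789, -11.34806
5. -1.60731, -179.91392

Point 1:
  Lat: 31 + 32/60 + 43.1/3600 = 31.545306
  S ⇒ negate
  Lon: 163 + 6/60 + 0/3600 = 163.100000
  E ⇒ keep positive
Point 2:
  Latitude: 79 + 22/60 + 13.9/3600 = 79.370528
  S → negative
  λ: 58′ + 0.4″ = 58.00667′; 138 + 58.00667/60 = 138.966778
  W → negative
Point 3:
  Latitude: 34 + 1/60 + 11/3600 = 34.019722
  S ⇒ negate
  λ: 113° + 42/60 + 25.88/3600 = 113 + 0.700000 + 0.007189 = 113.707189
  W → negative
Point 4:
  Latitude: 15′ + 28.4″ = 15.47333′; 89 + 15.47333/60 = 89.257889
  N ⇒ keep positive
  Lon: 20′ + 53″ = 20.88333′; 11 + 20.88333/60 = 11.348056
  hemisphere W, so the sign is −
Point 5:
  φ: 1 + 36/60 + 26.31/3600 = 1.607308
  S → negative
  Lon: 54′ + 50.1″ = 54.83500′; 179 + 54.83500/60 = 179.913917
  hemisphere W, so the sign is −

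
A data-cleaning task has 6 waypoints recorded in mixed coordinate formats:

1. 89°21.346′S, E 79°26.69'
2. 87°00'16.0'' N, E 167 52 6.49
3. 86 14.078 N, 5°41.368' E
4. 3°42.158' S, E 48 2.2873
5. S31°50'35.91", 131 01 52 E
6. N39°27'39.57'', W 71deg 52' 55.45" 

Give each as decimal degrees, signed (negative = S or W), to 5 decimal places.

1. -89.35577, 79.44483
2. 87.00444, 167.86847
3. 86.23463, 5.68947
4. -3.70263, 48.03812
5. -31.84331, 131.03111
6. 39.46099, -71.88207

Point 1:
  Lat: 21.346′ = 0.355767°; total 89.355767
  S → negative
  Lon: 26.69′ = 0.444833°; total 79.444833
  E → positive
Point 2:
  φ: 87° + 0/60 + 16/3600 = 87 + 0.000000 + 0.004444 = 87.004444
  N → positive
  Lon: 167° + 52/60 + 6.49/3600 = 167 + 0.866667 + 0.001803 = 167.868469
  E → positive
Point 3:
  Lat: 14.078′ = 0.234633°; total 86.234633
  N → positive
  Lon: 5 + 41.368/60 = 5.689467
  E → positive
Point 4:
  Latitude: 3 + 42.158/60 = 3.702633
  S → negative
  λ: 2.2873′ = 0.038122°; total 48.038122
  E ⇒ keep positive
Point 5:
  Lat: 50′ + 35.91″ = 50.59850′; 31 + 50.59850/60 = 31.843308
  hemisphere S, so the sign is −
  Lon: 131 + 1/60 + 52/3600 = 131.031111
  E ⇒ keep positive
Point 6:
  Lat: 39 + 27/60 + 39.57/3600 = 39.460992
  N → positive
  λ: 71 + 52/60 + 55.45/3600 = 71.882069
  hemisphere W, so the sign is −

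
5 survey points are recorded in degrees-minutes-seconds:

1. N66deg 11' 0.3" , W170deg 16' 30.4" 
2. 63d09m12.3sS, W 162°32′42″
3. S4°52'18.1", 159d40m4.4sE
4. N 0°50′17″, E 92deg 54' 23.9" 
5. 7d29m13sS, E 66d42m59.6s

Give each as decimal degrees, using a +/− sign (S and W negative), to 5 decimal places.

1. 66.18342, -170.27511
2. -63.15342, -162.54500
3. -4.87169, 159.66789
4. 0.83806, 92.90664
5. -7.48694, 66.71656

Point 1:
  Lat: 66° + 11/60 + 0.3/3600 = 66 + 0.183333 + 0.000083 = 66.183417
  N → positive
  Lon: 170 + 16/60 + 30.4/3600 = 170.275111
  W → negative
Point 2:
  φ: 63° + 9/60 + 12.3/3600 = 63 + 0.150000 + 0.003417 = 63.153417
  hemisphere S, so the sign is −
  λ: 162° + 32/60 + 42/3600 = 162 + 0.533333 + 0.011667 = 162.545000
  hemisphere W, so the sign is −
Point 3:
  φ: 4 + 52/60 + 18.1/3600 = 4.871694
  S → negative
  Lon: 159 + 40/60 + 4.4/3600 = 159.667889
  E → positive
Point 4:
  φ: 50′ + 17″ = 50.28333′; 0 + 50.28333/60 = 0.838056
  N → positive
  Longitude: 54′ + 23.9″ = 54.39833′; 92 + 54.39833/60 = 92.906639
  E → positive
Point 5:
  φ: 7 + 29/60 + 13/3600 = 7.486944
  S ⇒ negate
  Lon: 42′ + 59.6″ = 42.99333′; 66 + 42.99333/60 = 66.716556
  E ⇒ keep positive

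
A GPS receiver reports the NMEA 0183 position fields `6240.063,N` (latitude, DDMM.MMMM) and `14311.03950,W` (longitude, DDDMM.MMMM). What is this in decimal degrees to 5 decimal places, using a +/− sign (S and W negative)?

62.66772, -143.18399

Latitude: degrees = first 2 digits = 62, minutes = 40.063; 62 + 40.063/60 = 62.667717
N ⇒ keep positive
Longitude: split at 3 digits → 143° and 11.0395′; 143 + 11.0395/60 = 143.183992
hemisphere W, so the sign is −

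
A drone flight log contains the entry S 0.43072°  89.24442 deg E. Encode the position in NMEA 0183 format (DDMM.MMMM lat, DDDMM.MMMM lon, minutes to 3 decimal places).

0025.843,S / 08914.665,E

Latitude: minutes = (0.430720 − 0) × 60 = 25.84320
Longitude: minutes = (89.244420 − 89) × 60 = 14.66520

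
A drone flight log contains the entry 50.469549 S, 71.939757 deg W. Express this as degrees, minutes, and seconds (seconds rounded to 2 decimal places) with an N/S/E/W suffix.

Latitude: 0.469549° → 28.17294′; 0.17294 × 60 = 10.3764″
Longitude: 0.939757 × 60 = 56.38542′ → 56′, remainder × 60 = 23.1252″

50°28′10.38″ S, 71°56′23.13″ W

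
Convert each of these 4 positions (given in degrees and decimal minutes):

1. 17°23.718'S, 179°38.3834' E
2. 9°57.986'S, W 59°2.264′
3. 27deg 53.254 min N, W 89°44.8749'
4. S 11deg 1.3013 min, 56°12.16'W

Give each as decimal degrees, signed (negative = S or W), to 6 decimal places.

1. -17.395300, 179.639723
2. -9.966433, -59.037733
3. 27.887567, -89.747915
4. -11.021688, -56.202667

Point 1:
  Latitude: 23.718′ = 0.395300°; total 17.3953000
  hemisphere S, so the sign is −
  Lon: 179 + 38.3834/60 = 179.6397233
  E ⇒ keep positive
Point 2:
  Latitude: 57.986′ = 0.966433°; total 9.9664333
  hemisphere S, so the sign is −
  λ: 59 + 2.264/60 = 59.0377333
  W ⇒ negate
Point 3:
  Latitude: 53.254′ = 0.887567°; total 27.8875667
  N ⇒ keep positive
  Lon: 44.8749′ = 0.747915°; total 89.7479150
  W ⇒ negate
Point 4:
  Lat: 1.3013′ = 0.021688°; total 11.0216883
  S ⇒ negate
  λ: 12.16′ = 0.202667°; total 56.2026667
  W ⇒ negate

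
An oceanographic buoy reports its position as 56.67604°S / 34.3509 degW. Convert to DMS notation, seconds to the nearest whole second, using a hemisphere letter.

56°40′34″ S, 34°21′3″ W

φ: 0.676040° → 40.56240′; 0.56240 × 60 = 33.74″
λ: whole degrees 34; 21.05400′ → 21′ and 3.24″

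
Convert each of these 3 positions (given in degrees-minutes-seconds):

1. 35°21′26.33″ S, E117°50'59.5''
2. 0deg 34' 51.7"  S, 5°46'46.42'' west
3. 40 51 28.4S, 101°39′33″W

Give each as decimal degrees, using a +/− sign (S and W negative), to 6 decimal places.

1. -35.357314, 117.849861
2. -0.581028, -5.779561
3. -40.857889, -101.659167

Point 1:
  Latitude: 21′ + 26.33″ = 21.43883′; 35 + 21.43883/60 = 35.3573139
  S ⇒ negate
  Lon: 117° + 50/60 + 59.5/3600 = 117 + 0.833333 + 0.016528 = 117.8498611
  E → positive
Point 2:
  Lat: 0° + 34/60 + 51.7/3600 = 0 + 0.566667 + 0.014361 = 0.5810278
  S → negative
  Lon: 5° + 46/60 + 46.42/3600 = 5 + 0.766667 + 0.012894 = 5.7795611
  W ⇒ negate
Point 3:
  Latitude: 40 + 51/60 + 28.4/3600 = 40.8578889
  S ⇒ negate
  Lon: 39′ + 33″ = 39.55000′; 101 + 39.55000/60 = 101.6591667
  W ⇒ negate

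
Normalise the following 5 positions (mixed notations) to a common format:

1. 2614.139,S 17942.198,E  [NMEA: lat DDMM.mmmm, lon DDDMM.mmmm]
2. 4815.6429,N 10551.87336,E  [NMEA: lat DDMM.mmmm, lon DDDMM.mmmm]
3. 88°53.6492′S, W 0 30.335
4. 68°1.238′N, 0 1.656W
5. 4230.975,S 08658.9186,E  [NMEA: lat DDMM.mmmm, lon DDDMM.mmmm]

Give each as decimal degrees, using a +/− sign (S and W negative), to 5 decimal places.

1. -26.23565, 179.70330
2. 48.26072, 105.86456
3. -88.89415, -0.50558
4. 68.02063, -0.02760
5. -42.51625, 86.98198

Point 1:
  Latitude: degrees = first 2 digits = 26, minutes = 14.139; 26 + 14.139/60 = 26.235650
  S → negative
  λ: split at 3 digits → 179° and 42.198′; 179 + 42.198/60 = 179.703300
  E ⇒ keep positive
Point 2:
  Latitude: degrees = first 2 digits = 48, minutes = 15.6429; 48 + 15.6429/60 = 48.260715
  N ⇒ keep positive
  Lon: degrees = first 3 digits = 105, minutes = 51.87336; 105 + 51.87336/60 = 105.864556
  E ⇒ keep positive
Point 3:
  Latitude: 53.6492′ = 0.894153°; total 88.894153
  hemisphere S, so the sign is −
  Longitude: 0 + 30.335/60 = 0.505583
  W ⇒ negate
Point 4:
  Latitude: 68 + 1.238/60 = 68.020633
  N ⇒ keep positive
  λ: 1.656′ = 0.027600°; total 0.027600
  W → negative
Point 5:
  Lat: degrees = first 2 digits = 42, minutes = 30.975; 42 + 30.975/60 = 42.516250
  S → negative
  Longitude: degrees = first 3 digits = 86, minutes = 58.9186; 86 + 58.9186/60 = 86.981977
  E → positive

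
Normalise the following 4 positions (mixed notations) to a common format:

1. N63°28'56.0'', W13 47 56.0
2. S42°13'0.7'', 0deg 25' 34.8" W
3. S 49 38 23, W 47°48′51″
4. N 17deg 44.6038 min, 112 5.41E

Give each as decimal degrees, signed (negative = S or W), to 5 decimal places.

1. 63.48222, -13.79889
2. -42.21686, -0.42633
3. -49.63972, -47.81417
4. 17.74340, 112.09017

Point 1:
  Latitude: 28′ + 56″ = 28.93333′; 63 + 28.93333/60 = 63.482222
  N → positive
  Lon: 13° + 47/60 + 56/3600 = 13 + 0.783333 + 0.015556 = 13.798889
  hemisphere W, so the sign is −
Point 2:
  φ: 42 + 13/60 + 0.7/3600 = 42.216861
  S → negative
  Longitude: 0 + 25/60 + 34.8/3600 = 0.426333
  W → negative
Point 3:
  Latitude: 49° + 38/60 + 23/3600 = 49 + 0.633333 + 0.006389 = 49.639722
  hemisphere S, so the sign is −
  Lon: 47° + 48/60 + 51/3600 = 47 + 0.800000 + 0.014167 = 47.814167
  W ⇒ negate
Point 4:
  Lat: 44.6038′ = 0.743397°; total 17.743397
  N ⇒ keep positive
  Longitude: 112 + 5.41/60 = 112.090167
  E → positive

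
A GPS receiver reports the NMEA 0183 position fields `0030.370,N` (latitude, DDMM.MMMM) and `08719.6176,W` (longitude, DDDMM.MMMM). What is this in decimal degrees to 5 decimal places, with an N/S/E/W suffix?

0.50617° N, 87.32696° W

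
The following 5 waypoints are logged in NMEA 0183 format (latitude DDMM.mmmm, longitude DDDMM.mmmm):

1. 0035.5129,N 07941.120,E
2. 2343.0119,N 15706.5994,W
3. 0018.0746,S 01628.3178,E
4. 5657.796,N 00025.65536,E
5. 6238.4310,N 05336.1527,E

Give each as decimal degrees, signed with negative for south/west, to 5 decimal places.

1. 0.59188, 79.68533
2. 23.71687, -157.10999
3. -0.30124, 16.47196
4. 56.96327, 0.42759
5. 62.64052, 53.60255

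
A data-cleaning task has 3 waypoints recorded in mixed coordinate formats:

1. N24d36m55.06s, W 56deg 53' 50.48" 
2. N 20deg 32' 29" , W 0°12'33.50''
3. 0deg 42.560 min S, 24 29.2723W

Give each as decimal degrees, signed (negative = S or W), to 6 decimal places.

Point 1:
  Latitude: 36′ + 55.06″ = 36.91767′; 24 + 36.91767/60 = 24.6152944
  N → positive
  Lon: 56° + 53/60 + 50.48/3600 = 56 + 0.883333 + 0.014022 = 56.8973556
  W → negative
Point 2:
  φ: 32′ + 29″ = 32.48333′; 20 + 32.48333/60 = 20.5413889
  N → positive
  λ: 0 + 12/60 + 33.5/3600 = 0.2093056
  W ⇒ negate
Point 3:
  Latitude: 42.56′ = 0.709333°; total 0.7093333
  S → negative
  λ: 29.2723′ = 0.487872°; total 24.4878717
  hemisphere W, so the sign is −

1. 24.615294, -56.897356
2. 20.541389, -0.209306
3. -0.709333, -24.487872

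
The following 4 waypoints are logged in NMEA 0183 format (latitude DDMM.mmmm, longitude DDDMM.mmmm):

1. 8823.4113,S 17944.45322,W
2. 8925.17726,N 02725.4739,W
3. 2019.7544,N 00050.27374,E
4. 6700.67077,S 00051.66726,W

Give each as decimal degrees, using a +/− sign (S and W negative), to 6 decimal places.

Point 1:
  φ: degrees = first 2 digits = 88, minutes = 23.4113; 88 + 23.4113/60 = 88.3901883
  hemisphere S, so the sign is −
  Longitude: degrees = first 3 digits = 179, minutes = 44.45322; 179 + 44.45322/60 = 179.7408870
  W ⇒ negate
Point 2:
  Latitude: split at 2 digits → 89° and 25.17726′; 89 + 25.17726/60 = 89.4196210
  N → positive
  Longitude: split at 3 digits → 027° and 25.4739′; 27 + 25.4739/60 = 27.4245650
  W → negative
Point 3:
  φ: split at 2 digits → 20° and 19.7544′; 20 + 19.7544/60 = 20.3292400
  N → positive
  Longitude: split at 3 digits → 000° and 50.27374′; 0 + 50.27374/60 = 0.8378957
  E → positive
Point 4:
  Lat: degrees = first 2 digits = 67, minutes = 0.67077; 67 + 0.67077/60 = 67.0111795
  S → negative
  Lon: split at 3 digits → 000° and 51.66726′; 0 + 51.66726/60 = 0.8611210
  W ⇒ negate

1. -88.390188, -179.740887
2. 89.419621, -27.424565
3. 20.329240, 0.837896
4. -67.011180, -0.861121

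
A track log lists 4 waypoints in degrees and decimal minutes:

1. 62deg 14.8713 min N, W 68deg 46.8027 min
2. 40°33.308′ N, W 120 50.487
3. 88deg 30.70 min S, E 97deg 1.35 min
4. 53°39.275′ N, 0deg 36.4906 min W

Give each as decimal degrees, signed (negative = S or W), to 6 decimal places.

1. 62.247855, -68.780045
2. 40.555133, -120.841450
3. -88.511667, 97.022500
4. 53.654583, -0.608177

Point 1:
  Lat: 14.8713′ = 0.247855°; total 62.2478550
  N → positive
  λ: 46.8027′ = 0.780045°; total 68.7800450
  W ⇒ negate
Point 2:
  φ: 33.308′ = 0.555133°; total 40.5551333
  N → positive
  λ: 120 + 50.487/60 = 120.8414500
  W ⇒ negate
Point 3:
  Latitude: 30.7′ = 0.511667°; total 88.5116667
  S → negative
  Longitude: 1.35′ = 0.022500°; total 97.0225000
  E ⇒ keep positive
Point 4:
  Latitude: 39.275′ = 0.654583°; total 53.6545833
  N → positive
  Longitude: 0 + 36.4906/60 = 0.6081767
  hemisphere W, so the sign is −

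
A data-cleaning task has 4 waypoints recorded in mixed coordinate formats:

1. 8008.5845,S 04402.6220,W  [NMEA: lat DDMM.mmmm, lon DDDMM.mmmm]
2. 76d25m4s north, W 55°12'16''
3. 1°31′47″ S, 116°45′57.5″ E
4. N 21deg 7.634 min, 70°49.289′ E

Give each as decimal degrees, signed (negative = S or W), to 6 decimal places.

1. -80.143075, -44.043700
2. 76.417778, -55.204444
3. -1.529722, 116.765972
4. 21.127233, 70.821483

Point 1:
  φ: degrees = first 2 digits = 80, minutes = 8.5845; 80 + 8.5845/60 = 80.1430750
  S → negative
  Longitude: split at 3 digits → 044° and 2.622′; 44 + 2.622/60 = 44.0437000
  hemisphere W, so the sign is −
Point 2:
  Latitude: 25′ + 4″ = 25.06667′; 76 + 25.06667/60 = 76.4177778
  N ⇒ keep positive
  Lon: 55 + 12/60 + 16/3600 = 55.2044444
  hemisphere W, so the sign is −
Point 3:
  Lat: 1 + 31/60 + 47/3600 = 1.5297222
  S → negative
  Longitude: 45′ + 57.5″ = 45.95833′; 116 + 45.95833/60 = 116.7659722
  E → positive
Point 4:
  Latitude: 21 + 7.634/60 = 21.1272333
  N → positive
  Longitude: 49.289′ = 0.821483°; total 70.8214833
  E ⇒ keep positive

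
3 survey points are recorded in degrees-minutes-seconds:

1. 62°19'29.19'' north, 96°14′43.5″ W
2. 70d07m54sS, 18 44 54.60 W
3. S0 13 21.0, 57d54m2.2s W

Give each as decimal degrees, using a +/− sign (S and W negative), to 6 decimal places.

1. 62.324775, -96.245417
2. -70.131667, -18.748500
3. -0.222500, -57.900611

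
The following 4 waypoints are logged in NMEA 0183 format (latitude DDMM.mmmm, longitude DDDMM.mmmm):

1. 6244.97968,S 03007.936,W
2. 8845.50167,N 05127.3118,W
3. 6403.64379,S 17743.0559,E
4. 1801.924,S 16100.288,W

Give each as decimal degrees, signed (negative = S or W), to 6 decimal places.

1. -62.749661, -30.132267
2. 88.758361, -51.455197
3. -64.060730, 177.717598
4. -18.032067, -161.004800

Point 1:
  φ: split at 2 digits → 62° and 44.97968′; 62 + 44.97968/60 = 62.7496613
  hemisphere S, so the sign is −
  Lon: degrees = first 3 digits = 30, minutes = 7.936; 30 + 7.936/60 = 30.1322667
  W → negative
Point 2:
  Latitude: split at 2 digits → 88° and 45.50167′; 88 + 45.50167/60 = 88.7583612
  N → positive
  Longitude: split at 3 digits → 051° and 27.3118′; 51 + 27.3118/60 = 51.4551967
  W → negative
Point 3:
  φ: degrees = first 2 digits = 64, minutes = 3.64379; 64 + 3.64379/60 = 64.0607298
  S ⇒ negate
  Longitude: split at 3 digits → 177° and 43.0559′; 177 + 43.0559/60 = 177.7175983
  E → positive
Point 4:
  Latitude: degrees = first 2 digits = 18, minutes = 1.924; 18 + 1.924/60 = 18.0320667
  S ⇒ negate
  λ: split at 3 digits → 161° and 0.288′; 161 + 0.288/60 = 161.0048000
  W ⇒ negate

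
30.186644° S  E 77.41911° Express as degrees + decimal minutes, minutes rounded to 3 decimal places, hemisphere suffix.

30° 11.199′ S, 77° 25.147′ E

Lat: fractional part 0.186644 → 11.19864 minutes
Lon: fractional part 0.419110 → 25.14660 minutes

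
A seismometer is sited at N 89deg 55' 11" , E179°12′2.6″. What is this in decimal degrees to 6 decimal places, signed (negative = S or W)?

89.919722, 179.200722

φ: 55′ + 11″ = 55.18333′; 89 + 55.18333/60 = 89.9197222
N → positive
Longitude: 179° + 12/60 + 2.6/3600 = 179 + 0.200000 + 0.000722 = 179.2007222
E → positive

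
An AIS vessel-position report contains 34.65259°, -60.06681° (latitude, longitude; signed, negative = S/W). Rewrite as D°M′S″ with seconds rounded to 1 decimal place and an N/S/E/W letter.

Lat: 0.652590 × 60 = 39.15540′ → 39′, remainder × 60 = 9.324″
Longitude is negative → W; |value| = 60.066810
Longitude: whole degrees 60; 4.00860′ → 4′ and 0.516″

34°39′9.3″ N, 60°04′0.5″ W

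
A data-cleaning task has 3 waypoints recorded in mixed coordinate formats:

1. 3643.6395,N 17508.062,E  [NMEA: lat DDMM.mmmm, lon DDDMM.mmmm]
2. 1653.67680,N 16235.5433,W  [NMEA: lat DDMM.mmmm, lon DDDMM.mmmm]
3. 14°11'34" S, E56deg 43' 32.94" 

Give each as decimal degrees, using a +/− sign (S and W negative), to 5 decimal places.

1. 36.72733, 175.13437
2. 16.89461, -162.59239
3. -14.19278, 56.72582

Point 1:
  Lat: split at 2 digits → 36° and 43.6395′; 36 + 43.6395/60 = 36.727325
  N ⇒ keep positive
  Longitude: split at 3 digits → 175° and 8.062′; 175 + 8.062/60 = 175.134367
  E → positive
Point 2:
  Latitude: split at 2 digits → 16° and 53.6768′; 16 + 53.6768/60 = 16.894613
  N → positive
  Lon: split at 3 digits → 162° and 35.5433′; 162 + 35.5433/60 = 162.592388
  W → negative
Point 3:
  Lat: 14° + 11/60 + 34/3600 = 14 + 0.183333 + 0.009444 = 14.192778
  S → negative
  λ: 56° + 43/60 + 32.94/3600 = 56 + 0.716667 + 0.009150 = 56.725817
  E ⇒ keep positive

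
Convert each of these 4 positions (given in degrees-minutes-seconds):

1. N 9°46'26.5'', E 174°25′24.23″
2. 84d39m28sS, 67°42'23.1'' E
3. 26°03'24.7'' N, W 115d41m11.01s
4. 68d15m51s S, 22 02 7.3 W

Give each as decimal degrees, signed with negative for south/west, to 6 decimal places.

Point 1:
  Lat: 46′ + 26.5″ = 46.44167′; 9 + 46.44167/60 = 9.7740278
  N → positive
  Longitude: 174 + 25/60 + 24.23/3600 = 174.4233972
  E → positive
Point 2:
  Lat: 39′ + 28″ = 39.46667′; 84 + 39.46667/60 = 84.6577778
  hemisphere S, so the sign is −
  Lon: 67 + 42/60 + 23.1/3600 = 67.7064167
  E → positive
Point 3:
  Lat: 26° + 3/60 + 24.7/3600 = 26 + 0.050000 + 0.006861 = 26.0568611
  N → positive
  Lon: 115° + 41/60 + 11.01/3600 = 115 + 0.683333 + 0.003058 = 115.6863917
  hemisphere W, so the sign is −
Point 4:
  Lat: 15′ + 51″ = 15.85000′; 68 + 15.85000/60 = 68.2641667
  hemisphere S, so the sign is −
  λ: 2′ + 7.3″ = 2.12167′; 22 + 2.12167/60 = 22.0353611
  W ⇒ negate

1. 9.774028, 174.423397
2. -84.657778, 67.706417
3. 26.056861, -115.686392
4. -68.264167, -22.035361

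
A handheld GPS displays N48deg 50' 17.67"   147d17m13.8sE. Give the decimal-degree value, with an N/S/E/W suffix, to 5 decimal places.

Lat: 48 + 50/60 + 17.67/3600 = 48.838242
Longitude: 147 + 17/60 + 13.8/3600 = 147.287167

48.83824° N, 147.28717° E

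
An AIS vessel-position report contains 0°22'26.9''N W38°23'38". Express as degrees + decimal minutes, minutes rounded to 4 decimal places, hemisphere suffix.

0° 22.4483′ N, 38° 23.6333′ W

Latitude: 22 + 26.9/60 = 22.448333′
Longitude: 23 + 38/60 = 23.633333′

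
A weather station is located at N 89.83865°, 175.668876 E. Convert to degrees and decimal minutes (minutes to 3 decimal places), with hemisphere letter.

89° 50.319′ N, 175° 40.133′ E

Lat: minutes = (89.838650 − 89) × 60 = 50.31900
Lon: fractional part 0.668876 → 40.13256 minutes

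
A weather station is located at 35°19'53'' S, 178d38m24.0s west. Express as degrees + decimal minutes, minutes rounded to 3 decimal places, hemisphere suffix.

35° 19.883′ S, 178° 38.400′ W

φ: 19 + 53/60 = 19.88333′
Longitude: 38 + 24/60 = 38.40000′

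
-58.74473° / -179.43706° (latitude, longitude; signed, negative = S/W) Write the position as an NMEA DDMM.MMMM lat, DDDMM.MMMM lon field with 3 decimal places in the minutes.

5844.684,S / 17926.224,W

Latitude is negative → S; |value| = 58.744730
φ: fractional part 0.744730 → 44.68380 minutes
Longitude is negative → W; |value| = 179.437060
Lon: minutes = (179.437060 − 179) × 60 = 26.22360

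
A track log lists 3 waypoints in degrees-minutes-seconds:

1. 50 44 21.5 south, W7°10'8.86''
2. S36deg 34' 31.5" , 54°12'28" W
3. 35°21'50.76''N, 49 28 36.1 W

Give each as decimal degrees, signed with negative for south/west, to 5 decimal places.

1. -50.73931, -7.16913
2. -36.57542, -54.20778
3. 35.36410, -49.47669

Point 1:
  Latitude: 50 + 44/60 + 21.5/3600 = 50.739306
  hemisphere S, so the sign is −
  Lon: 7° + 10/60 + 8.86/3600 = 7 + 0.166667 + 0.002461 = 7.169128
  W ⇒ negate
Point 2:
  Latitude: 34′ + 31.5″ = 34.52500′; 36 + 34.52500/60 = 36.575417
  S ⇒ negate
  Lon: 12′ + 28″ = 12.46667′; 54 + 12.46667/60 = 54.207778
  hemisphere W, so the sign is −
Point 3:
  Latitude: 35° + 21/60 + 50.76/3600 = 35 + 0.350000 + 0.014100 = 35.364100
  N ⇒ keep positive
  Longitude: 28′ + 36.1″ = 28.60167′; 49 + 28.60167/60 = 49.476694
  W ⇒ negate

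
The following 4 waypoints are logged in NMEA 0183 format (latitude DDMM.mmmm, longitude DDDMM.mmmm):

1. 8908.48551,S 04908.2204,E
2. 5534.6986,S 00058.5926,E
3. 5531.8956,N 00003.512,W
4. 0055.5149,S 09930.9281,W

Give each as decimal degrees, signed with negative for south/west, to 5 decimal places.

1. -89.14143, 49.13701
2. -55.57831, 0.97654
3. 55.53159, -0.05853
4. -0.92525, -99.51547

Point 1:
  Lat: degrees = first 2 digits = 89, minutes = 8.48551; 89 + 8.48551/60 = 89.141425
  hemisphere S, so the sign is −
  Lon: split at 3 digits → 049° and 8.2204′; 49 + 8.2204/60 = 49.137007
  E ⇒ keep positive
Point 2:
  Latitude: split at 2 digits → 55° and 34.6986′; 55 + 34.6986/60 = 55.578310
  S ⇒ negate
  Longitude: split at 3 digits → 000° and 58.5926′; 0 + 58.5926/60 = 0.976543
  E ⇒ keep positive
Point 3:
  φ: split at 2 digits → 55° and 31.8956′; 55 + 31.8956/60 = 55.531593
  N → positive
  Longitude: degrees = first 3 digits = 0, minutes = 3.512; 0 + 3.512/60 = 0.058533
  W ⇒ negate
Point 4:
  Latitude: degrees = first 2 digits = 0, minutes = 55.5149; 0 + 55.5149/60 = 0.925248
  hemisphere S, so the sign is −
  Lon: split at 3 digits → 099° and 30.9281′; 99 + 30.9281/60 = 99.515468
  W → negative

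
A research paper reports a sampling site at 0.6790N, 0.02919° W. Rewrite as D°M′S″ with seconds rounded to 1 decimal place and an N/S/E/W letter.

φ: 0.679000 × 60 = 40.74000′ → 40′, remainder × 60 = 44.400″
λ: 0.029190° → 1.75140′; 0.75140 × 60 = 45.084″

0°40′44.4″ N, 0°01′45.1″ W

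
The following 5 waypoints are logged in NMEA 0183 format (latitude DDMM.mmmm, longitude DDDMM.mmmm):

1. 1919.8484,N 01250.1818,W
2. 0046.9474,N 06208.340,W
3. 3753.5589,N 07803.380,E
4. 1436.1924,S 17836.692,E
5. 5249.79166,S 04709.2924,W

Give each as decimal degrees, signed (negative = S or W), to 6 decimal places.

1. 19.330807, -12.836363
2. 0.782457, -62.139000
3. 37.892648, 78.056333
4. -14.603207, 178.611533
5. -52.829861, -47.154873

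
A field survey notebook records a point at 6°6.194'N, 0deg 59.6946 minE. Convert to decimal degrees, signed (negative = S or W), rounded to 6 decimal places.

6.103233, 0.994910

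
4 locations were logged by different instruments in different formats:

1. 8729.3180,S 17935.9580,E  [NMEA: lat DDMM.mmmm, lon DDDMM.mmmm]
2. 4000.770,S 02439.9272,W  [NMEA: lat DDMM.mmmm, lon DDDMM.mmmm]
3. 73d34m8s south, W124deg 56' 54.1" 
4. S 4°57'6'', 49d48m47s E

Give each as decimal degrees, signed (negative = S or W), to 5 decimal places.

Point 1:
  Latitude: split at 2 digits → 87° and 29.318′; 87 + 29.318/60 = 87.488633
  S → negative
  Longitude: degrees = first 3 digits = 179, minutes = 35.958; 179 + 35.958/60 = 179.599300
  E ⇒ keep positive
Point 2:
  Latitude: split at 2 digits → 40° and 0.77′; 40 + 0.77/60 = 40.012833
  S → negative
  Longitude: degrees = first 3 digits = 24, minutes = 39.9272; 24 + 39.9272/60 = 24.665453
  W → negative
Point 3:
  Lat: 73° + 34/60 + 8/3600 = 73 + 0.566667 + 0.002222 = 73.568889
  S → negative
  Lon: 56′ + 54.1″ = 56.90167′; 124 + 56.90167/60 = 124.948361
  W ⇒ negate
Point 4:
  Latitude: 4 + 57/60 + 6/3600 = 4.951667
  hemisphere S, so the sign is −
  Longitude: 48′ + 47″ = 48.78333′; 49 + 48.78333/60 = 49.813056
  E → positive

1. -87.48863, 179.59930
2. -40.01283, -24.66545
3. -73.56889, -124.94836
4. -4.95167, 49.81306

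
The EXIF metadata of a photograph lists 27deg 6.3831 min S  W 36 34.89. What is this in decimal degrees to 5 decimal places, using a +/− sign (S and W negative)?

-27.10639, -36.58150

Lat: 6.3831′ = 0.106385°; total 27.106385
S ⇒ negate
λ: 34.89′ = 0.581500°; total 36.581500
hemisphere W, so the sign is −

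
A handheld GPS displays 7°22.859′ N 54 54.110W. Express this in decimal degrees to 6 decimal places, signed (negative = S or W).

7.380983, -54.901833

Latitude: 7 + 22.859/60 = 7.3809833
N → positive
Longitude: 54.11′ = 0.901833°; total 54.9018333
hemisphere W, so the sign is −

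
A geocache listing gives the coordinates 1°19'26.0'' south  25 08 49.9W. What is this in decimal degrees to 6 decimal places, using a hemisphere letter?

Latitude: 1 + 19/60 + 26/3600 = 1.3238889
λ: 25 + 8/60 + 49.9/3600 = 25.1471944

1.323889° S, 25.147194° W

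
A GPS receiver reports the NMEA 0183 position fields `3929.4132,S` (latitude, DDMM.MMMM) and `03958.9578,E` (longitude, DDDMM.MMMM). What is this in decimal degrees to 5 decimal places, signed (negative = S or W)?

-39.49022, 39.98263

Lat: split at 2 digits → 39° and 29.4132′; 39 + 29.4132/60 = 39.490220
hemisphere S, so the sign is −
Lon: degrees = first 3 digits = 39, minutes = 58.9578; 39 + 58.9578/60 = 39.982630
E ⇒ keep positive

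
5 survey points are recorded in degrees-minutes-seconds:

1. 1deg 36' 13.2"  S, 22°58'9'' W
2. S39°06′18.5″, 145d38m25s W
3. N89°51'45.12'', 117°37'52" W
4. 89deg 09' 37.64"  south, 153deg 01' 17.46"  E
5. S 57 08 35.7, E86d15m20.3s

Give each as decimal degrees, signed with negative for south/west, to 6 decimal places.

1. -1.603667, -22.969167
2. -39.105139, -145.640278
3. 89.862533, -117.631111
4. -89.160456, 153.021517
5. -57.143250, 86.255639

Point 1:
  Lat: 36′ + 13.2″ = 36.22000′; 1 + 36.22000/60 = 1.6036667
  hemisphere S, so the sign is −
  Longitude: 58′ + 9″ = 58.15000′; 22 + 58.15000/60 = 22.9691667
  W ⇒ negate
Point 2:
  φ: 39° + 6/60 + 18.5/3600 = 39 + 0.100000 + 0.005139 = 39.1051389
  hemisphere S, so the sign is −
  Lon: 38′ + 25″ = 38.41667′; 145 + 38.41667/60 = 145.6402778
  W → negative
Point 3:
  φ: 89° + 51/60 + 45.12/3600 = 89 + 0.850000 + 0.012533 = 89.8625333
  N → positive
  Lon: 37′ + 52″ = 37.86667′; 117 + 37.86667/60 = 117.6311111
  W ⇒ negate
Point 4:
  φ: 89 + 9/60 + 37.64/3600 = 89.1604556
  S ⇒ negate
  λ: 153° + 1/60 + 17.46/3600 = 153 + 0.016667 + 0.004850 = 153.0215167
  E ⇒ keep positive
Point 5:
  Lat: 8′ + 35.7″ = 8.59500′; 57 + 8.59500/60 = 57.1432500
  S ⇒ negate
  Lon: 86° + 15/60 + 20.3/3600 = 86 + 0.250000 + 0.005639 = 86.2556389
  E → positive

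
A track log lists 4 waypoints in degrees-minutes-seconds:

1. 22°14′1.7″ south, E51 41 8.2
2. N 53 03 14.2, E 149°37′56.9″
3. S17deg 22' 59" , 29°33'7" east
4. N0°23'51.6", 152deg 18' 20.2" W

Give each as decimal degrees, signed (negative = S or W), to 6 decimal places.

1. -22.233806, 51.685611
2. 53.053944, 149.632472
3. -17.383056, 29.551944
4. 0.397667, -152.305611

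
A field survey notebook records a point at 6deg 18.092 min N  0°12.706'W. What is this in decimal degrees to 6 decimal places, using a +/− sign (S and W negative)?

φ: 6 + 18.092/60 = 6.3015333
N → positive
Longitude: 12.706′ = 0.211767°; total 0.2117667
W → negative

6.301533, -0.211767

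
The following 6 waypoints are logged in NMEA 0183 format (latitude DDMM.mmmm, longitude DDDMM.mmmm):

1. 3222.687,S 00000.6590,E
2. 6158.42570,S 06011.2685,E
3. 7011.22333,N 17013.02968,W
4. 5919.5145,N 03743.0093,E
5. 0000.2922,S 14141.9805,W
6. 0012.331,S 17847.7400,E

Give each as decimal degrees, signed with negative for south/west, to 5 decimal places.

Point 1:
  φ: degrees = first 2 digits = 32, minutes = 22.687; 32 + 22.687/60 = 32.378117
  S → negative
  Longitude: split at 3 digits → 000° and 0.659′; 0 + 0.659/60 = 0.010983
  E ⇒ keep positive
Point 2:
  Latitude: split at 2 digits → 61° and 58.4257′; 61 + 58.4257/60 = 61.973762
  S ⇒ negate
  Lon: split at 3 digits → 060° and 11.2685′; 60 + 11.2685/60 = 60.187808
  E ⇒ keep positive
Point 3:
  Latitude: degrees = first 2 digits = 70, minutes = 11.22333; 70 + 11.22333/60 = 70.187056
  N → positive
  Longitude: degrees = first 3 digits = 170, minutes = 13.02968; 170 + 13.02968/60 = 170.217161
  W ⇒ negate
Point 4:
  φ: split at 2 digits → 59° and 19.5145′; 59 + 19.5145/60 = 59.325242
  N ⇒ keep positive
  λ: degrees = first 3 digits = 37, minutes = 43.0093; 37 + 43.0093/60 = 37.716822
  E → positive
Point 5:
  Lat: degrees = first 2 digits = 0, minutes = 0.2922; 0 + 0.2922/60 = 0.004870
  S ⇒ negate
  λ: degrees = first 3 digits = 141, minutes = 41.9805; 141 + 41.9805/60 = 141.699675
  hemisphere W, so the sign is −
Point 6:
  φ: split at 2 digits → 00° and 12.331′; 0 + 12.331/60 = 0.205517
  hemisphere S, so the sign is −
  Longitude: split at 3 digits → 178° and 47.74′; 178 + 47.74/60 = 178.795667
  E ⇒ keep positive

1. -32.37812, 0.01098
2. -61.97376, 60.18781
3. 70.18706, -170.21716
4. 59.32524, 37.71682
5. -0.00487, -141.69968
6. -0.20552, 178.79567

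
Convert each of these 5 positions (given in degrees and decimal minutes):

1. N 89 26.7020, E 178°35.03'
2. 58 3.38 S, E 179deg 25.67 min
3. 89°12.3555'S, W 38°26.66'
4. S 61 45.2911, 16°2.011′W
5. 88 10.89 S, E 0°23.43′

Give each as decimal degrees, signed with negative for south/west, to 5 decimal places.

1. 89.44503, 178.58383
2. -58.05633, 179.42783
3. -89.20593, -38.44433
4. -61.75485, -16.03352
5. -88.18150, 0.39050

Point 1:
  φ: 89 + 26.702/60 = 89.445033
  N → positive
  λ: 35.03′ = 0.583833°; total 178.583833
  E → positive
Point 2:
  φ: 3.38′ = 0.056333°; total 58.056333
  S → negative
  λ: 179 + 25.67/60 = 179.427833
  E → positive
Point 3:
  Lat: 89 + 12.3555/60 = 89.205925
  S ⇒ negate
  Longitude: 26.66′ = 0.444333°; total 38.444333
  W ⇒ negate
Point 4:
  Lat: 61 + 45.2911/60 = 61.754852
  S ⇒ negate
  Lon: 2.011′ = 0.033517°; total 16.033517
  W ⇒ negate
Point 5:
  Lat: 10.89′ = 0.181500°; total 88.181500
  S → negative
  Longitude: 23.43′ = 0.390500°; total 0.390500
  E ⇒ keep positive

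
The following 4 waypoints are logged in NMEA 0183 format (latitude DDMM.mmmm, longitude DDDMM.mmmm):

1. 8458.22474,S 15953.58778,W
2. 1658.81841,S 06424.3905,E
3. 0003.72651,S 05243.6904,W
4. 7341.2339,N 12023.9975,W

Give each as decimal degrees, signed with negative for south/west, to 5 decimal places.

Point 1:
  φ: degrees = first 2 digits = 84, minutes = 58.22474; 84 + 58.22474/60 = 84.970412
  hemisphere S, so the sign is −
  Lon: degrees = first 3 digits = 159, minutes = 53.58778; 159 + 53.58778/60 = 159.893130
  W → negative
Point 2:
  Latitude: split at 2 digits → 16° and 58.81841′; 16 + 58.81841/60 = 16.980307
  hemisphere S, so the sign is −
  λ: split at 3 digits → 064° and 24.3905′; 64 + 24.3905/60 = 64.406508
  E → positive
Point 3:
  Lat: degrees = first 2 digits = 0, minutes = 3.72651; 0 + 3.72651/60 = 0.062109
  S ⇒ negate
  Longitude: degrees = first 3 digits = 52, minutes = 43.6904; 52 + 43.6904/60 = 52.728173
  W → negative
Point 4:
  Latitude: split at 2 digits → 73° and 41.2339′; 73 + 41.2339/60 = 73.687232
  N ⇒ keep positive
  λ: split at 3 digits → 120° and 23.9975′; 120 + 23.9975/60 = 120.399958
  W ⇒ negate

1. -84.97041, -159.89313
2. -16.98031, 64.40651
3. -0.06211, -52.72817
4. 73.68723, -120.39996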